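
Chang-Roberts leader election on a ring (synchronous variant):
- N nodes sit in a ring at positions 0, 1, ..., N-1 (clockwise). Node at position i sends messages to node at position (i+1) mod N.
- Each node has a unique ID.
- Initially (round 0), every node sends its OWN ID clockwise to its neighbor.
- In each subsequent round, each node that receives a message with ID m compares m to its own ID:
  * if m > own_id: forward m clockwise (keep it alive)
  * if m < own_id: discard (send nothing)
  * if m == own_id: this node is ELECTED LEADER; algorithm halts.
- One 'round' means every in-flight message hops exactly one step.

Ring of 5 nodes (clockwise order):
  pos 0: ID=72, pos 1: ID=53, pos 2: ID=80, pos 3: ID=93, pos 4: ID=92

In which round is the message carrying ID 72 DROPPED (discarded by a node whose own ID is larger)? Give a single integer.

Answer: 2

Derivation:
Round 1: pos1(id53) recv 72: fwd; pos2(id80) recv 53: drop; pos3(id93) recv 80: drop; pos4(id92) recv 93: fwd; pos0(id72) recv 92: fwd
Round 2: pos2(id80) recv 72: drop; pos0(id72) recv 93: fwd; pos1(id53) recv 92: fwd
Round 3: pos1(id53) recv 93: fwd; pos2(id80) recv 92: fwd
Round 4: pos2(id80) recv 93: fwd; pos3(id93) recv 92: drop
Round 5: pos3(id93) recv 93: ELECTED
Message ID 72 originates at pos 0; dropped at pos 2 in round 2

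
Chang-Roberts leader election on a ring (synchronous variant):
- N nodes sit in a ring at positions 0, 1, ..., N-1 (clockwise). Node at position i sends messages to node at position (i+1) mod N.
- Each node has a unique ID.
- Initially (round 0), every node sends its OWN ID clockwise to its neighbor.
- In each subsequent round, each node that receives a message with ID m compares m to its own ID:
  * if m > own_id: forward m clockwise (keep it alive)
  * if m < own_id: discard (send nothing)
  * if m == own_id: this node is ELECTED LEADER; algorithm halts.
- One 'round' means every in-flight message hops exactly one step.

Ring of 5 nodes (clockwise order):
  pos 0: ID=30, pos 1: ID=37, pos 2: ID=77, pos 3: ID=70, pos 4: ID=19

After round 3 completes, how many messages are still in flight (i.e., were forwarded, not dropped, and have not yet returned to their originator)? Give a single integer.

Round 1: pos1(id37) recv 30: drop; pos2(id77) recv 37: drop; pos3(id70) recv 77: fwd; pos4(id19) recv 70: fwd; pos0(id30) recv 19: drop
Round 2: pos4(id19) recv 77: fwd; pos0(id30) recv 70: fwd
Round 3: pos0(id30) recv 77: fwd; pos1(id37) recv 70: fwd
After round 3: 2 messages still in flight

Answer: 2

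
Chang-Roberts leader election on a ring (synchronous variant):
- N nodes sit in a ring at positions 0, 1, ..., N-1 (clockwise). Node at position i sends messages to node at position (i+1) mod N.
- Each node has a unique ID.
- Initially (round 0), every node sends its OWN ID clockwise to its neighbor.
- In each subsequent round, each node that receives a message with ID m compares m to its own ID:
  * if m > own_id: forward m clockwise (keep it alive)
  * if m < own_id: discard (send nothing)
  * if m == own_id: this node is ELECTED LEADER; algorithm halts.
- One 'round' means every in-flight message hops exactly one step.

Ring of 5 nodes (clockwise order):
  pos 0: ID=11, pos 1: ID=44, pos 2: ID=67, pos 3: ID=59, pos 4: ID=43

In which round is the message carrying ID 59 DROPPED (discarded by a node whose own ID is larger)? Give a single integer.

Answer: 4

Derivation:
Round 1: pos1(id44) recv 11: drop; pos2(id67) recv 44: drop; pos3(id59) recv 67: fwd; pos4(id43) recv 59: fwd; pos0(id11) recv 43: fwd
Round 2: pos4(id43) recv 67: fwd; pos0(id11) recv 59: fwd; pos1(id44) recv 43: drop
Round 3: pos0(id11) recv 67: fwd; pos1(id44) recv 59: fwd
Round 4: pos1(id44) recv 67: fwd; pos2(id67) recv 59: drop
Round 5: pos2(id67) recv 67: ELECTED
Message ID 59 originates at pos 3; dropped at pos 2 in round 4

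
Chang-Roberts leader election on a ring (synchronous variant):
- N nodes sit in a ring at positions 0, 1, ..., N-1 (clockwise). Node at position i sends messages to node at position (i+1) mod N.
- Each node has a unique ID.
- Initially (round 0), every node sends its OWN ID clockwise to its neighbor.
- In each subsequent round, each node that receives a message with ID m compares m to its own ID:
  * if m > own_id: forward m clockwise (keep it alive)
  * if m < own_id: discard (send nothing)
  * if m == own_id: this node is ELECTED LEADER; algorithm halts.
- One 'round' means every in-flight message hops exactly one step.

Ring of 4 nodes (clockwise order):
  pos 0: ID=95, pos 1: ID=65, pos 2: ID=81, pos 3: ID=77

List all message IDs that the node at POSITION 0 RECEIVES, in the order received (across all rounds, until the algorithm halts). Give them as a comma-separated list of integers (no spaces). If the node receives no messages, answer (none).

Round 1: pos1(id65) recv 95: fwd; pos2(id81) recv 65: drop; pos3(id77) recv 81: fwd; pos0(id95) recv 77: drop
Round 2: pos2(id81) recv 95: fwd; pos0(id95) recv 81: drop
Round 3: pos3(id77) recv 95: fwd
Round 4: pos0(id95) recv 95: ELECTED

Answer: 77,81,95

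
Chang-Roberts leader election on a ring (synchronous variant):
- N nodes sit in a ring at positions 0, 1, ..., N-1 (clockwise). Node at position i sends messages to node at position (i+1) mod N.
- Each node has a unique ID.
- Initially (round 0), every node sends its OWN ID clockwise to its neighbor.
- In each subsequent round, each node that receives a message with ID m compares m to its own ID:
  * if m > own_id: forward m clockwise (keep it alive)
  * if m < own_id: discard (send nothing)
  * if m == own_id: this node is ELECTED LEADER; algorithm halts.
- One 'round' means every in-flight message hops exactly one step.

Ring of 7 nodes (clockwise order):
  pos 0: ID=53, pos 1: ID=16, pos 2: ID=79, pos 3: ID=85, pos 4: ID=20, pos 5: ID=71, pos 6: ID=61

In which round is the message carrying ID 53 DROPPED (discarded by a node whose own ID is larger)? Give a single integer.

Answer: 2

Derivation:
Round 1: pos1(id16) recv 53: fwd; pos2(id79) recv 16: drop; pos3(id85) recv 79: drop; pos4(id20) recv 85: fwd; pos5(id71) recv 20: drop; pos6(id61) recv 71: fwd; pos0(id53) recv 61: fwd
Round 2: pos2(id79) recv 53: drop; pos5(id71) recv 85: fwd; pos0(id53) recv 71: fwd; pos1(id16) recv 61: fwd
Round 3: pos6(id61) recv 85: fwd; pos1(id16) recv 71: fwd; pos2(id79) recv 61: drop
Round 4: pos0(id53) recv 85: fwd; pos2(id79) recv 71: drop
Round 5: pos1(id16) recv 85: fwd
Round 6: pos2(id79) recv 85: fwd
Round 7: pos3(id85) recv 85: ELECTED
Message ID 53 originates at pos 0; dropped at pos 2 in round 2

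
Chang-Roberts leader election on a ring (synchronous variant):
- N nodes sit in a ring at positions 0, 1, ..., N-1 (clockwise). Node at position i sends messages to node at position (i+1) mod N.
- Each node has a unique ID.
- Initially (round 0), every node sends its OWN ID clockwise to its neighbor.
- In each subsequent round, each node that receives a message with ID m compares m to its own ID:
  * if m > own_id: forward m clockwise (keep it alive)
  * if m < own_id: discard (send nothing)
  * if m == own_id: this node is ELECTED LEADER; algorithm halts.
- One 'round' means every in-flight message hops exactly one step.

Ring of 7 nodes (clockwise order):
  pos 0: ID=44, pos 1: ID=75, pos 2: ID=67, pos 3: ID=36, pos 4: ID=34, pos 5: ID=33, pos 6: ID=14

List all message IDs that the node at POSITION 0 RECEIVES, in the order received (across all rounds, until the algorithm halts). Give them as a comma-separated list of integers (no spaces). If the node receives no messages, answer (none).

Round 1: pos1(id75) recv 44: drop; pos2(id67) recv 75: fwd; pos3(id36) recv 67: fwd; pos4(id34) recv 36: fwd; pos5(id33) recv 34: fwd; pos6(id14) recv 33: fwd; pos0(id44) recv 14: drop
Round 2: pos3(id36) recv 75: fwd; pos4(id34) recv 67: fwd; pos5(id33) recv 36: fwd; pos6(id14) recv 34: fwd; pos0(id44) recv 33: drop
Round 3: pos4(id34) recv 75: fwd; pos5(id33) recv 67: fwd; pos6(id14) recv 36: fwd; pos0(id44) recv 34: drop
Round 4: pos5(id33) recv 75: fwd; pos6(id14) recv 67: fwd; pos0(id44) recv 36: drop
Round 5: pos6(id14) recv 75: fwd; pos0(id44) recv 67: fwd
Round 6: pos0(id44) recv 75: fwd; pos1(id75) recv 67: drop
Round 7: pos1(id75) recv 75: ELECTED

Answer: 14,33,34,36,67,75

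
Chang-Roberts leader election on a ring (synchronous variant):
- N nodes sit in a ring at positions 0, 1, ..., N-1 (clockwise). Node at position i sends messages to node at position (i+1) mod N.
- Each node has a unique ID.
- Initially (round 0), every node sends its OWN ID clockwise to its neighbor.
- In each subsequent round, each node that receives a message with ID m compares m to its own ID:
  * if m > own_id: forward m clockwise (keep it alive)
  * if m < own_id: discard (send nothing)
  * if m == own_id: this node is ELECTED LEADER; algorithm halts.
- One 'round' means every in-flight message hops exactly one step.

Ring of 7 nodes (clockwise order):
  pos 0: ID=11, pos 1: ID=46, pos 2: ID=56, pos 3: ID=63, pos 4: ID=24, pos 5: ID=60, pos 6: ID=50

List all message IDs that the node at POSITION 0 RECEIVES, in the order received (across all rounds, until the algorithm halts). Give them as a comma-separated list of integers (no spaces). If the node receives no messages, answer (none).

Answer: 50,60,63

Derivation:
Round 1: pos1(id46) recv 11: drop; pos2(id56) recv 46: drop; pos3(id63) recv 56: drop; pos4(id24) recv 63: fwd; pos5(id60) recv 24: drop; pos6(id50) recv 60: fwd; pos0(id11) recv 50: fwd
Round 2: pos5(id60) recv 63: fwd; pos0(id11) recv 60: fwd; pos1(id46) recv 50: fwd
Round 3: pos6(id50) recv 63: fwd; pos1(id46) recv 60: fwd; pos2(id56) recv 50: drop
Round 4: pos0(id11) recv 63: fwd; pos2(id56) recv 60: fwd
Round 5: pos1(id46) recv 63: fwd; pos3(id63) recv 60: drop
Round 6: pos2(id56) recv 63: fwd
Round 7: pos3(id63) recv 63: ELECTED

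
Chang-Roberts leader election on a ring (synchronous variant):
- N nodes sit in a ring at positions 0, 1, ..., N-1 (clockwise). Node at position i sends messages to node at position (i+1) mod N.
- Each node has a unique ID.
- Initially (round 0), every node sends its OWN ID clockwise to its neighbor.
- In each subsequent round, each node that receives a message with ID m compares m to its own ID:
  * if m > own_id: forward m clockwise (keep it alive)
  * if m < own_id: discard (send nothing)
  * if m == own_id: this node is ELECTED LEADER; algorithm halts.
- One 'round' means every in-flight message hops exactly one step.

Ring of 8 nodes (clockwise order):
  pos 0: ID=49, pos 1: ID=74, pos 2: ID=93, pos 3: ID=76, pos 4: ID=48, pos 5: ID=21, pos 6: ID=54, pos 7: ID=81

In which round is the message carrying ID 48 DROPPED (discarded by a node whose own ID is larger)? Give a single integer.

Round 1: pos1(id74) recv 49: drop; pos2(id93) recv 74: drop; pos3(id76) recv 93: fwd; pos4(id48) recv 76: fwd; pos5(id21) recv 48: fwd; pos6(id54) recv 21: drop; pos7(id81) recv 54: drop; pos0(id49) recv 81: fwd
Round 2: pos4(id48) recv 93: fwd; pos5(id21) recv 76: fwd; pos6(id54) recv 48: drop; pos1(id74) recv 81: fwd
Round 3: pos5(id21) recv 93: fwd; pos6(id54) recv 76: fwd; pos2(id93) recv 81: drop
Round 4: pos6(id54) recv 93: fwd; pos7(id81) recv 76: drop
Round 5: pos7(id81) recv 93: fwd
Round 6: pos0(id49) recv 93: fwd
Round 7: pos1(id74) recv 93: fwd
Round 8: pos2(id93) recv 93: ELECTED
Message ID 48 originates at pos 4; dropped at pos 6 in round 2

Answer: 2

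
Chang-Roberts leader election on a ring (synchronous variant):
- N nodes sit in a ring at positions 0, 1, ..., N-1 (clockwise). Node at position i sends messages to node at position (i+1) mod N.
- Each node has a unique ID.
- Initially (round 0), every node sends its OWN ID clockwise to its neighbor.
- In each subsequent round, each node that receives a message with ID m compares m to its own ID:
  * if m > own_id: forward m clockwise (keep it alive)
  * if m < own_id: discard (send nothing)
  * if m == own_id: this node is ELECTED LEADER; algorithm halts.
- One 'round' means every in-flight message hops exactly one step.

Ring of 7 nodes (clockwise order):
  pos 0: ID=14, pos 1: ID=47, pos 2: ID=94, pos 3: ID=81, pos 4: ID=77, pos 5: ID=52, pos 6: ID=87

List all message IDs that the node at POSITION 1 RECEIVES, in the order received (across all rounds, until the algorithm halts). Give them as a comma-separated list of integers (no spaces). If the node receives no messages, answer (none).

Answer: 14,87,94

Derivation:
Round 1: pos1(id47) recv 14: drop; pos2(id94) recv 47: drop; pos3(id81) recv 94: fwd; pos4(id77) recv 81: fwd; pos5(id52) recv 77: fwd; pos6(id87) recv 52: drop; pos0(id14) recv 87: fwd
Round 2: pos4(id77) recv 94: fwd; pos5(id52) recv 81: fwd; pos6(id87) recv 77: drop; pos1(id47) recv 87: fwd
Round 3: pos5(id52) recv 94: fwd; pos6(id87) recv 81: drop; pos2(id94) recv 87: drop
Round 4: pos6(id87) recv 94: fwd
Round 5: pos0(id14) recv 94: fwd
Round 6: pos1(id47) recv 94: fwd
Round 7: pos2(id94) recv 94: ELECTED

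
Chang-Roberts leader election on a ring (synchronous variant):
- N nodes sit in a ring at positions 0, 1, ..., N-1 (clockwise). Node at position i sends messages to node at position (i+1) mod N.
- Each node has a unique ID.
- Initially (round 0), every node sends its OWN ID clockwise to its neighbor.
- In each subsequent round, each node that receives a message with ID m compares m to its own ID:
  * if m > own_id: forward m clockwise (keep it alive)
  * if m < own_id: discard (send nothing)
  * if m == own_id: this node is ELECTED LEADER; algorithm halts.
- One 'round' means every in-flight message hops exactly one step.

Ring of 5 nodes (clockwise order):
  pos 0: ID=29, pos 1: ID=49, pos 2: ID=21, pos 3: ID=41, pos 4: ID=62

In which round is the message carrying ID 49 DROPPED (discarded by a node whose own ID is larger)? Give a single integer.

Answer: 3

Derivation:
Round 1: pos1(id49) recv 29: drop; pos2(id21) recv 49: fwd; pos3(id41) recv 21: drop; pos4(id62) recv 41: drop; pos0(id29) recv 62: fwd
Round 2: pos3(id41) recv 49: fwd; pos1(id49) recv 62: fwd
Round 3: pos4(id62) recv 49: drop; pos2(id21) recv 62: fwd
Round 4: pos3(id41) recv 62: fwd
Round 5: pos4(id62) recv 62: ELECTED
Message ID 49 originates at pos 1; dropped at pos 4 in round 3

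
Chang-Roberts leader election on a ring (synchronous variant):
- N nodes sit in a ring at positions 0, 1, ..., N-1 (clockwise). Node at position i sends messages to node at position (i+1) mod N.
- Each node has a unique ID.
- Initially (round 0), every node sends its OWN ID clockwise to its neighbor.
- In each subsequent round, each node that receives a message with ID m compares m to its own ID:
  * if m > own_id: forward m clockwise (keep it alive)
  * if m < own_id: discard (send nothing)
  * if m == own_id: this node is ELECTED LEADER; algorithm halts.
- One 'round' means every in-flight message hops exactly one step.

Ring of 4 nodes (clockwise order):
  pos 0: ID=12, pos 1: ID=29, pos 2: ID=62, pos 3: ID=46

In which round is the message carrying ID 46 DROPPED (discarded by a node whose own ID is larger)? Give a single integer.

Round 1: pos1(id29) recv 12: drop; pos2(id62) recv 29: drop; pos3(id46) recv 62: fwd; pos0(id12) recv 46: fwd
Round 2: pos0(id12) recv 62: fwd; pos1(id29) recv 46: fwd
Round 3: pos1(id29) recv 62: fwd; pos2(id62) recv 46: drop
Round 4: pos2(id62) recv 62: ELECTED
Message ID 46 originates at pos 3; dropped at pos 2 in round 3

Answer: 3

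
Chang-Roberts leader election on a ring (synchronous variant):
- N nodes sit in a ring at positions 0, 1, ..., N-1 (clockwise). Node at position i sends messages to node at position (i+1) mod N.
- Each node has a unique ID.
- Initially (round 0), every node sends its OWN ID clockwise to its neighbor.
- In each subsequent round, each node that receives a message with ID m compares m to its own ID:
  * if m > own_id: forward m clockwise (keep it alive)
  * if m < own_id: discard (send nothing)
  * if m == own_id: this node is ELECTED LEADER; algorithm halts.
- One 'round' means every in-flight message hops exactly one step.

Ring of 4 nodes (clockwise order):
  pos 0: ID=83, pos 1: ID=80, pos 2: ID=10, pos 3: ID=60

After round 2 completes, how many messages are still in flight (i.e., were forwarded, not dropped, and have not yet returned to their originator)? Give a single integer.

Round 1: pos1(id80) recv 83: fwd; pos2(id10) recv 80: fwd; pos3(id60) recv 10: drop; pos0(id83) recv 60: drop
Round 2: pos2(id10) recv 83: fwd; pos3(id60) recv 80: fwd
After round 2: 2 messages still in flight

Answer: 2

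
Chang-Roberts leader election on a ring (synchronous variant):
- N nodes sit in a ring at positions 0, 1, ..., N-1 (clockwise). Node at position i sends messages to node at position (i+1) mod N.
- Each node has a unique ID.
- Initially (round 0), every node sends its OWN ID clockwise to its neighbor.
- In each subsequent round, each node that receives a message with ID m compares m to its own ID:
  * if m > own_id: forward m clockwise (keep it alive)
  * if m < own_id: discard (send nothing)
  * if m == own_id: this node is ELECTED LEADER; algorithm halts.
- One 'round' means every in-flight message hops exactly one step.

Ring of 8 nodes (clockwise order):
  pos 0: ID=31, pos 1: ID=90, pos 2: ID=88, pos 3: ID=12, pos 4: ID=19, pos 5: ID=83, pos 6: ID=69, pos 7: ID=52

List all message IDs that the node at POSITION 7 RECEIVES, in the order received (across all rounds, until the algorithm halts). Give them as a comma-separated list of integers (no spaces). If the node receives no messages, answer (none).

Answer: 69,83,88,90

Derivation:
Round 1: pos1(id90) recv 31: drop; pos2(id88) recv 90: fwd; pos3(id12) recv 88: fwd; pos4(id19) recv 12: drop; pos5(id83) recv 19: drop; pos6(id69) recv 83: fwd; pos7(id52) recv 69: fwd; pos0(id31) recv 52: fwd
Round 2: pos3(id12) recv 90: fwd; pos4(id19) recv 88: fwd; pos7(id52) recv 83: fwd; pos0(id31) recv 69: fwd; pos1(id90) recv 52: drop
Round 3: pos4(id19) recv 90: fwd; pos5(id83) recv 88: fwd; pos0(id31) recv 83: fwd; pos1(id90) recv 69: drop
Round 4: pos5(id83) recv 90: fwd; pos6(id69) recv 88: fwd; pos1(id90) recv 83: drop
Round 5: pos6(id69) recv 90: fwd; pos7(id52) recv 88: fwd
Round 6: pos7(id52) recv 90: fwd; pos0(id31) recv 88: fwd
Round 7: pos0(id31) recv 90: fwd; pos1(id90) recv 88: drop
Round 8: pos1(id90) recv 90: ELECTED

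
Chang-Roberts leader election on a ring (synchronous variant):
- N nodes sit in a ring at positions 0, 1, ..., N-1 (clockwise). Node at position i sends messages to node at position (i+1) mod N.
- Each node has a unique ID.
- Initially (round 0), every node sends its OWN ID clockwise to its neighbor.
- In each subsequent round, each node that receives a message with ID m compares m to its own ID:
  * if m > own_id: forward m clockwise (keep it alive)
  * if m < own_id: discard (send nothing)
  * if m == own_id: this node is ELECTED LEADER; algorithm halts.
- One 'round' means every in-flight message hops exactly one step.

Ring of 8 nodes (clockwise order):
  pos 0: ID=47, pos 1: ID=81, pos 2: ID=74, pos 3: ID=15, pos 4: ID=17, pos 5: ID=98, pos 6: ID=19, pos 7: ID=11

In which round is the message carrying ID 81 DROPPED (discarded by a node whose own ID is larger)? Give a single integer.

Answer: 4

Derivation:
Round 1: pos1(id81) recv 47: drop; pos2(id74) recv 81: fwd; pos3(id15) recv 74: fwd; pos4(id17) recv 15: drop; pos5(id98) recv 17: drop; pos6(id19) recv 98: fwd; pos7(id11) recv 19: fwd; pos0(id47) recv 11: drop
Round 2: pos3(id15) recv 81: fwd; pos4(id17) recv 74: fwd; pos7(id11) recv 98: fwd; pos0(id47) recv 19: drop
Round 3: pos4(id17) recv 81: fwd; pos5(id98) recv 74: drop; pos0(id47) recv 98: fwd
Round 4: pos5(id98) recv 81: drop; pos1(id81) recv 98: fwd
Round 5: pos2(id74) recv 98: fwd
Round 6: pos3(id15) recv 98: fwd
Round 7: pos4(id17) recv 98: fwd
Round 8: pos5(id98) recv 98: ELECTED
Message ID 81 originates at pos 1; dropped at pos 5 in round 4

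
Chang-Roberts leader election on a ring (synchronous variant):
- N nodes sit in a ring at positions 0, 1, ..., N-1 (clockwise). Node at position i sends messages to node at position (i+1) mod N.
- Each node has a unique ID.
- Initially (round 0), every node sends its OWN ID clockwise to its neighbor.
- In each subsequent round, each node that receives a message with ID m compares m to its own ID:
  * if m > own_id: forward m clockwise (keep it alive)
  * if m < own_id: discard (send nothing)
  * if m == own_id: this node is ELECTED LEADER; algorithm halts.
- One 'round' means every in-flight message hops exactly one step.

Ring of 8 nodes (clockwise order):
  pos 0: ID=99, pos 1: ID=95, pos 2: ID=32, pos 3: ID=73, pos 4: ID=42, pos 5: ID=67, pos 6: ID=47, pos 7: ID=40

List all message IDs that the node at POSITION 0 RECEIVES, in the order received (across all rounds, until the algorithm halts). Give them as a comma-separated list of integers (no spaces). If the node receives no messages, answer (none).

Answer: 40,47,67,73,95,99

Derivation:
Round 1: pos1(id95) recv 99: fwd; pos2(id32) recv 95: fwd; pos3(id73) recv 32: drop; pos4(id42) recv 73: fwd; pos5(id67) recv 42: drop; pos6(id47) recv 67: fwd; pos7(id40) recv 47: fwd; pos0(id99) recv 40: drop
Round 2: pos2(id32) recv 99: fwd; pos3(id73) recv 95: fwd; pos5(id67) recv 73: fwd; pos7(id40) recv 67: fwd; pos0(id99) recv 47: drop
Round 3: pos3(id73) recv 99: fwd; pos4(id42) recv 95: fwd; pos6(id47) recv 73: fwd; pos0(id99) recv 67: drop
Round 4: pos4(id42) recv 99: fwd; pos5(id67) recv 95: fwd; pos7(id40) recv 73: fwd
Round 5: pos5(id67) recv 99: fwd; pos6(id47) recv 95: fwd; pos0(id99) recv 73: drop
Round 6: pos6(id47) recv 99: fwd; pos7(id40) recv 95: fwd
Round 7: pos7(id40) recv 99: fwd; pos0(id99) recv 95: drop
Round 8: pos0(id99) recv 99: ELECTED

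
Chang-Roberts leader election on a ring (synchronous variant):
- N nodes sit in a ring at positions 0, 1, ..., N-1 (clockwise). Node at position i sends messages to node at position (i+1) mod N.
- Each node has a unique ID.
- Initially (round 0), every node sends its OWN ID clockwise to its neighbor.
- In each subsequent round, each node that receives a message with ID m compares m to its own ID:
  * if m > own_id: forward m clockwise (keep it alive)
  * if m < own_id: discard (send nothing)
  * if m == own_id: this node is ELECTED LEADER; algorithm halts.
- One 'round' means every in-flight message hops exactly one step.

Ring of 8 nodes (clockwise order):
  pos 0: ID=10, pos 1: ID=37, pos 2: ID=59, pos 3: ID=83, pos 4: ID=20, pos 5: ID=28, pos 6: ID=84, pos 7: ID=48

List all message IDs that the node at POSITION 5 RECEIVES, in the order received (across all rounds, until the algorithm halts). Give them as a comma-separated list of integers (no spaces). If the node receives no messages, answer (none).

Answer: 20,83,84

Derivation:
Round 1: pos1(id37) recv 10: drop; pos2(id59) recv 37: drop; pos3(id83) recv 59: drop; pos4(id20) recv 83: fwd; pos5(id28) recv 20: drop; pos6(id84) recv 28: drop; pos7(id48) recv 84: fwd; pos0(id10) recv 48: fwd
Round 2: pos5(id28) recv 83: fwd; pos0(id10) recv 84: fwd; pos1(id37) recv 48: fwd
Round 3: pos6(id84) recv 83: drop; pos1(id37) recv 84: fwd; pos2(id59) recv 48: drop
Round 4: pos2(id59) recv 84: fwd
Round 5: pos3(id83) recv 84: fwd
Round 6: pos4(id20) recv 84: fwd
Round 7: pos5(id28) recv 84: fwd
Round 8: pos6(id84) recv 84: ELECTED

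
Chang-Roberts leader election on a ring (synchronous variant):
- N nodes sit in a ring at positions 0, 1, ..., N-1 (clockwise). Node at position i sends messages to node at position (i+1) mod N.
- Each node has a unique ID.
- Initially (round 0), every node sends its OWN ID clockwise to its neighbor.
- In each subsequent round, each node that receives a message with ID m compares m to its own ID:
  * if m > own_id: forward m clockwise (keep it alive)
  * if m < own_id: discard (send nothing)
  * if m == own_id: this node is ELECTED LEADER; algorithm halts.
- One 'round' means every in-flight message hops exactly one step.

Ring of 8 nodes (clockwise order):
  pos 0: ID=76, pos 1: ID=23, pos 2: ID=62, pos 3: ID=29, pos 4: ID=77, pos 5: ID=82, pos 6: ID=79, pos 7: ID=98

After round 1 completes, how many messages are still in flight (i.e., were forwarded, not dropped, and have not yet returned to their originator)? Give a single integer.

Round 1: pos1(id23) recv 76: fwd; pos2(id62) recv 23: drop; pos3(id29) recv 62: fwd; pos4(id77) recv 29: drop; pos5(id82) recv 77: drop; pos6(id79) recv 82: fwd; pos7(id98) recv 79: drop; pos0(id76) recv 98: fwd
After round 1: 4 messages still in flight

Answer: 4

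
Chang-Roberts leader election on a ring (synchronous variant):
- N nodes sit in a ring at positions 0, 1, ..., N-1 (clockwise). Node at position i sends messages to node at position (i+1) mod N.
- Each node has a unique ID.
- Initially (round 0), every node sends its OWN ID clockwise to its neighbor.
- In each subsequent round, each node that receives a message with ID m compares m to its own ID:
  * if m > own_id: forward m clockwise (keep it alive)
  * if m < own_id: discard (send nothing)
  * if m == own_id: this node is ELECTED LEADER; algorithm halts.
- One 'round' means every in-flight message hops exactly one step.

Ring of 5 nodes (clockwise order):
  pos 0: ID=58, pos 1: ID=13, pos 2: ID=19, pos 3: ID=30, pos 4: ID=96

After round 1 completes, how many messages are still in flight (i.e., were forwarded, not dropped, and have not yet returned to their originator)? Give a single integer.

Round 1: pos1(id13) recv 58: fwd; pos2(id19) recv 13: drop; pos3(id30) recv 19: drop; pos4(id96) recv 30: drop; pos0(id58) recv 96: fwd
After round 1: 2 messages still in flight

Answer: 2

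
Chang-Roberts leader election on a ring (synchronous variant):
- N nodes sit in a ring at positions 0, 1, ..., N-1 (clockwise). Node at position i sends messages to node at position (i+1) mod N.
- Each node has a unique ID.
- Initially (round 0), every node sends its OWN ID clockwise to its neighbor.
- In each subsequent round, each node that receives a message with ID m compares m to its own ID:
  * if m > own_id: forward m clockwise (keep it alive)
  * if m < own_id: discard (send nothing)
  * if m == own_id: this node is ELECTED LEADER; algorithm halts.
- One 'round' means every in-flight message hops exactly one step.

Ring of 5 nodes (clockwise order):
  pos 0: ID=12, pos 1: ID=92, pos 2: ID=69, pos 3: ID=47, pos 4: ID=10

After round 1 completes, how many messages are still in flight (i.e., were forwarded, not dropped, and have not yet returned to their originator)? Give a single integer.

Answer: 3

Derivation:
Round 1: pos1(id92) recv 12: drop; pos2(id69) recv 92: fwd; pos3(id47) recv 69: fwd; pos4(id10) recv 47: fwd; pos0(id12) recv 10: drop
After round 1: 3 messages still in flight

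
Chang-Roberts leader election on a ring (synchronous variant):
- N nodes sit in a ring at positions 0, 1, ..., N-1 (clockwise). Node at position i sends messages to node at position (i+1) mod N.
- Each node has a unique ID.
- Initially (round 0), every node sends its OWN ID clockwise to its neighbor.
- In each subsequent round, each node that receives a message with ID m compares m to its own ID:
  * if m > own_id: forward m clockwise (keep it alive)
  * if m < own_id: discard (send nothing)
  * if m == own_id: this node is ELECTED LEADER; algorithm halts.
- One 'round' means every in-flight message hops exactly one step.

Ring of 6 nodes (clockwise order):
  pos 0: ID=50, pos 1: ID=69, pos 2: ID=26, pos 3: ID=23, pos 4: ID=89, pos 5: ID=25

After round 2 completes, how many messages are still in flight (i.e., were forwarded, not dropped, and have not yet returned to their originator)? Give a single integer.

Round 1: pos1(id69) recv 50: drop; pos2(id26) recv 69: fwd; pos3(id23) recv 26: fwd; pos4(id89) recv 23: drop; pos5(id25) recv 89: fwd; pos0(id50) recv 25: drop
Round 2: pos3(id23) recv 69: fwd; pos4(id89) recv 26: drop; pos0(id50) recv 89: fwd
After round 2: 2 messages still in flight

Answer: 2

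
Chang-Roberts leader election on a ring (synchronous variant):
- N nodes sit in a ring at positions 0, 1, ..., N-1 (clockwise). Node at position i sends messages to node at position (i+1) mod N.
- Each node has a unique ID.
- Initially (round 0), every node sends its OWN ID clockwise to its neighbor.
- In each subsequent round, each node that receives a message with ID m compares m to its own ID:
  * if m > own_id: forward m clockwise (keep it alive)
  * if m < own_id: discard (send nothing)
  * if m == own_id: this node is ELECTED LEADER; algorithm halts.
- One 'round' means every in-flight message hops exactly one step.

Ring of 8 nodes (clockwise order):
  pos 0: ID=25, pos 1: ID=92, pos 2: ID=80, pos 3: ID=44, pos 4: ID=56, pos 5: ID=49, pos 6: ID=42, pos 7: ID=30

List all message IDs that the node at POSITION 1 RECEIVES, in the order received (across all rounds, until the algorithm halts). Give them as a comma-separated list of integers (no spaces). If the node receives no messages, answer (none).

Answer: 25,30,42,49,56,80,92

Derivation:
Round 1: pos1(id92) recv 25: drop; pos2(id80) recv 92: fwd; pos3(id44) recv 80: fwd; pos4(id56) recv 44: drop; pos5(id49) recv 56: fwd; pos6(id42) recv 49: fwd; pos7(id30) recv 42: fwd; pos0(id25) recv 30: fwd
Round 2: pos3(id44) recv 92: fwd; pos4(id56) recv 80: fwd; pos6(id42) recv 56: fwd; pos7(id30) recv 49: fwd; pos0(id25) recv 42: fwd; pos1(id92) recv 30: drop
Round 3: pos4(id56) recv 92: fwd; pos5(id49) recv 80: fwd; pos7(id30) recv 56: fwd; pos0(id25) recv 49: fwd; pos1(id92) recv 42: drop
Round 4: pos5(id49) recv 92: fwd; pos6(id42) recv 80: fwd; pos0(id25) recv 56: fwd; pos1(id92) recv 49: drop
Round 5: pos6(id42) recv 92: fwd; pos7(id30) recv 80: fwd; pos1(id92) recv 56: drop
Round 6: pos7(id30) recv 92: fwd; pos0(id25) recv 80: fwd
Round 7: pos0(id25) recv 92: fwd; pos1(id92) recv 80: drop
Round 8: pos1(id92) recv 92: ELECTED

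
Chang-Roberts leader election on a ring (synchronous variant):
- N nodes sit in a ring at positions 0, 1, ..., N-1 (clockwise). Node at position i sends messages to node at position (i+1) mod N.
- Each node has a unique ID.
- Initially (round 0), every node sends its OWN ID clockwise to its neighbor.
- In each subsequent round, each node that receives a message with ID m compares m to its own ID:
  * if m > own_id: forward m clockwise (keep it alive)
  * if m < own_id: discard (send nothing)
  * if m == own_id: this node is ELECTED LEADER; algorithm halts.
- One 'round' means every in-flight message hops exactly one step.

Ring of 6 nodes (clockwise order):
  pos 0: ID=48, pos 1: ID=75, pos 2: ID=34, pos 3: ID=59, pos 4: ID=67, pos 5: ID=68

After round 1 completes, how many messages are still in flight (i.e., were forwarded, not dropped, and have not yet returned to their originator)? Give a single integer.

Answer: 2

Derivation:
Round 1: pos1(id75) recv 48: drop; pos2(id34) recv 75: fwd; pos3(id59) recv 34: drop; pos4(id67) recv 59: drop; pos5(id68) recv 67: drop; pos0(id48) recv 68: fwd
After round 1: 2 messages still in flight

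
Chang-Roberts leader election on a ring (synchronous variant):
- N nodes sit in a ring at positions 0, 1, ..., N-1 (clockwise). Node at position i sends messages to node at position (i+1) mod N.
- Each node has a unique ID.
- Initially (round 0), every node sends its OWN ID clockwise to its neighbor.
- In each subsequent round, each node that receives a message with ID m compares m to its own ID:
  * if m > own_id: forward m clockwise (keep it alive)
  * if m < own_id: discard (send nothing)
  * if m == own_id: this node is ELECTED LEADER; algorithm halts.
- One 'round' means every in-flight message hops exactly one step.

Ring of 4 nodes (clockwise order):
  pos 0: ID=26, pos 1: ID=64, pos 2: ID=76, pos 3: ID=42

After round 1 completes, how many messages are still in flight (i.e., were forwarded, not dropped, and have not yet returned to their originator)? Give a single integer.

Answer: 2

Derivation:
Round 1: pos1(id64) recv 26: drop; pos2(id76) recv 64: drop; pos3(id42) recv 76: fwd; pos0(id26) recv 42: fwd
After round 1: 2 messages still in flight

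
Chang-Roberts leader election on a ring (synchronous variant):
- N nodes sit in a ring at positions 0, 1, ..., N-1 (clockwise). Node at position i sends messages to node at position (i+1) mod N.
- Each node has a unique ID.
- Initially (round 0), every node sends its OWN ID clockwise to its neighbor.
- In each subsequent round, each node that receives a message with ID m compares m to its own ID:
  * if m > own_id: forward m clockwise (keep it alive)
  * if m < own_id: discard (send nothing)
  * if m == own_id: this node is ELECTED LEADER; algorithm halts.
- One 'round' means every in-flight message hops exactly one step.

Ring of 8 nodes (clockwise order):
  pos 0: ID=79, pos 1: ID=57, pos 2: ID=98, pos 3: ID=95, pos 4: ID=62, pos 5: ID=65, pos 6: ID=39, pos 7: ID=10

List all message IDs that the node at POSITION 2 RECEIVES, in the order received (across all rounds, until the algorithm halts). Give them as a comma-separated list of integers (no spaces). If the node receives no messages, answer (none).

Round 1: pos1(id57) recv 79: fwd; pos2(id98) recv 57: drop; pos3(id95) recv 98: fwd; pos4(id62) recv 95: fwd; pos5(id65) recv 62: drop; pos6(id39) recv 65: fwd; pos7(id10) recv 39: fwd; pos0(id79) recv 10: drop
Round 2: pos2(id98) recv 79: drop; pos4(id62) recv 98: fwd; pos5(id65) recv 95: fwd; pos7(id10) recv 65: fwd; pos0(id79) recv 39: drop
Round 3: pos5(id65) recv 98: fwd; pos6(id39) recv 95: fwd; pos0(id79) recv 65: drop
Round 4: pos6(id39) recv 98: fwd; pos7(id10) recv 95: fwd
Round 5: pos7(id10) recv 98: fwd; pos0(id79) recv 95: fwd
Round 6: pos0(id79) recv 98: fwd; pos1(id57) recv 95: fwd
Round 7: pos1(id57) recv 98: fwd; pos2(id98) recv 95: drop
Round 8: pos2(id98) recv 98: ELECTED

Answer: 57,79,95,98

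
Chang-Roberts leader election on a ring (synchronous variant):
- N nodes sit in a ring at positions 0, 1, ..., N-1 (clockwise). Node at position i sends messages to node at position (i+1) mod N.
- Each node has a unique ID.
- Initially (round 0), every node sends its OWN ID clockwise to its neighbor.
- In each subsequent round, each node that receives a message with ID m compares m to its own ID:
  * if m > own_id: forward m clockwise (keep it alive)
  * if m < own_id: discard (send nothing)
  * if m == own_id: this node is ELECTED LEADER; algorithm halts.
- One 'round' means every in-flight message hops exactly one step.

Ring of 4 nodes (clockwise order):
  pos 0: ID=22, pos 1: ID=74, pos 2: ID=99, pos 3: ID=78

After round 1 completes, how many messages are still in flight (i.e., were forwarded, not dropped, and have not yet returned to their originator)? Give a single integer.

Round 1: pos1(id74) recv 22: drop; pos2(id99) recv 74: drop; pos3(id78) recv 99: fwd; pos0(id22) recv 78: fwd
After round 1: 2 messages still in flight

Answer: 2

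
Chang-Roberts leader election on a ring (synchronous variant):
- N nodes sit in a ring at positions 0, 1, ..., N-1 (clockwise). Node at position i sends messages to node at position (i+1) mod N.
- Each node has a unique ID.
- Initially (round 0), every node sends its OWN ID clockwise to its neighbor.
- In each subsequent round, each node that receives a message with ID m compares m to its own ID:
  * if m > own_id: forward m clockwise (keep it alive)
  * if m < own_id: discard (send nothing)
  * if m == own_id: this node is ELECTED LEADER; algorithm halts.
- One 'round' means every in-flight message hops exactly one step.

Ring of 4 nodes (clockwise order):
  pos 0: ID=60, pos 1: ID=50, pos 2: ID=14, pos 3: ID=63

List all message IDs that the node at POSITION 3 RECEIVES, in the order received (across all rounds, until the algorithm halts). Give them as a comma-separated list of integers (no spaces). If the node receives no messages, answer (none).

Answer: 14,50,60,63

Derivation:
Round 1: pos1(id50) recv 60: fwd; pos2(id14) recv 50: fwd; pos3(id63) recv 14: drop; pos0(id60) recv 63: fwd
Round 2: pos2(id14) recv 60: fwd; pos3(id63) recv 50: drop; pos1(id50) recv 63: fwd
Round 3: pos3(id63) recv 60: drop; pos2(id14) recv 63: fwd
Round 4: pos3(id63) recv 63: ELECTED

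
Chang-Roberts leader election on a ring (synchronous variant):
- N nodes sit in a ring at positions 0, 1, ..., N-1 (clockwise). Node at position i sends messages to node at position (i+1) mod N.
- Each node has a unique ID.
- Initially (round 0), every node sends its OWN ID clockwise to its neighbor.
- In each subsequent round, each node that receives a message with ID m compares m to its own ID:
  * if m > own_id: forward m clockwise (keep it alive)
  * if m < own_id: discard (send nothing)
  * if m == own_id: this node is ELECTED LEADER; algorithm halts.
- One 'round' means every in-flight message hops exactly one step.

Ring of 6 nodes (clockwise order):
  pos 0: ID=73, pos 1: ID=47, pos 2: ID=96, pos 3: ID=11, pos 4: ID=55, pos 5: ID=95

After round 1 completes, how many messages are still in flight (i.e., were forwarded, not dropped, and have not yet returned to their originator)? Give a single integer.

Answer: 3

Derivation:
Round 1: pos1(id47) recv 73: fwd; pos2(id96) recv 47: drop; pos3(id11) recv 96: fwd; pos4(id55) recv 11: drop; pos5(id95) recv 55: drop; pos0(id73) recv 95: fwd
After round 1: 3 messages still in flight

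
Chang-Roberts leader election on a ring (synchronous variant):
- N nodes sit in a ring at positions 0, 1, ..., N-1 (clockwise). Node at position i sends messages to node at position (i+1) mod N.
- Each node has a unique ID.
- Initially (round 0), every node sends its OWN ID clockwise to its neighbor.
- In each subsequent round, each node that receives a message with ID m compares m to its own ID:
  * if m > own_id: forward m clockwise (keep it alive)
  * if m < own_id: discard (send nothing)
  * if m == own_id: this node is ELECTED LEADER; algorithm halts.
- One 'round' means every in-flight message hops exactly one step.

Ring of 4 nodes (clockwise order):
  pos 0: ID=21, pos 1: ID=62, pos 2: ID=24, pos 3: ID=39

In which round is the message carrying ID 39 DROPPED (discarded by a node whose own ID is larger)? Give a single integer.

Answer: 2

Derivation:
Round 1: pos1(id62) recv 21: drop; pos2(id24) recv 62: fwd; pos3(id39) recv 24: drop; pos0(id21) recv 39: fwd
Round 2: pos3(id39) recv 62: fwd; pos1(id62) recv 39: drop
Round 3: pos0(id21) recv 62: fwd
Round 4: pos1(id62) recv 62: ELECTED
Message ID 39 originates at pos 3; dropped at pos 1 in round 2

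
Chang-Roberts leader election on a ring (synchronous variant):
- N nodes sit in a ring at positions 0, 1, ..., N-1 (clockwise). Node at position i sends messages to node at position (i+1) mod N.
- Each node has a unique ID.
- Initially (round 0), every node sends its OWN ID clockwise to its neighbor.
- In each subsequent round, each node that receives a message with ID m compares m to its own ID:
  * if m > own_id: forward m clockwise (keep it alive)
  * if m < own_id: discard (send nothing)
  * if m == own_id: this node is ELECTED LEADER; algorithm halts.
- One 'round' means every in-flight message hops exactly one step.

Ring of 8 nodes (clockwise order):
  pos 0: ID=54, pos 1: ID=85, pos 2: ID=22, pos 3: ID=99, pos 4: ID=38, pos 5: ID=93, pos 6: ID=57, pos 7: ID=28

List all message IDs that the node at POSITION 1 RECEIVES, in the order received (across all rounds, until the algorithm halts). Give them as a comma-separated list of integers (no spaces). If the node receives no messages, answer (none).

Round 1: pos1(id85) recv 54: drop; pos2(id22) recv 85: fwd; pos3(id99) recv 22: drop; pos4(id38) recv 99: fwd; pos5(id93) recv 38: drop; pos6(id57) recv 93: fwd; pos7(id28) recv 57: fwd; pos0(id54) recv 28: drop
Round 2: pos3(id99) recv 85: drop; pos5(id93) recv 99: fwd; pos7(id28) recv 93: fwd; pos0(id54) recv 57: fwd
Round 3: pos6(id57) recv 99: fwd; pos0(id54) recv 93: fwd; pos1(id85) recv 57: drop
Round 4: pos7(id28) recv 99: fwd; pos1(id85) recv 93: fwd
Round 5: pos0(id54) recv 99: fwd; pos2(id22) recv 93: fwd
Round 6: pos1(id85) recv 99: fwd; pos3(id99) recv 93: drop
Round 7: pos2(id22) recv 99: fwd
Round 8: pos3(id99) recv 99: ELECTED

Answer: 54,57,93,99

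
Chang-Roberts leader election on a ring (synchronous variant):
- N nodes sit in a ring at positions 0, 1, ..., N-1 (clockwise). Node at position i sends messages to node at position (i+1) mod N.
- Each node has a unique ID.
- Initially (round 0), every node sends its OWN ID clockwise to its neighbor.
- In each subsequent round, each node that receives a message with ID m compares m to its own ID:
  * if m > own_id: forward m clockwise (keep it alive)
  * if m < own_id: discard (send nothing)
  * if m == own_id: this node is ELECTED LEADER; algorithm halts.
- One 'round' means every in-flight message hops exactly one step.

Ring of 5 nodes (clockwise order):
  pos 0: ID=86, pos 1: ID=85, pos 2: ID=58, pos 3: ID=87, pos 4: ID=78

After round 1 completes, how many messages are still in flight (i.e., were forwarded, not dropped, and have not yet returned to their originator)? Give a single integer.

Answer: 3

Derivation:
Round 1: pos1(id85) recv 86: fwd; pos2(id58) recv 85: fwd; pos3(id87) recv 58: drop; pos4(id78) recv 87: fwd; pos0(id86) recv 78: drop
After round 1: 3 messages still in flight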